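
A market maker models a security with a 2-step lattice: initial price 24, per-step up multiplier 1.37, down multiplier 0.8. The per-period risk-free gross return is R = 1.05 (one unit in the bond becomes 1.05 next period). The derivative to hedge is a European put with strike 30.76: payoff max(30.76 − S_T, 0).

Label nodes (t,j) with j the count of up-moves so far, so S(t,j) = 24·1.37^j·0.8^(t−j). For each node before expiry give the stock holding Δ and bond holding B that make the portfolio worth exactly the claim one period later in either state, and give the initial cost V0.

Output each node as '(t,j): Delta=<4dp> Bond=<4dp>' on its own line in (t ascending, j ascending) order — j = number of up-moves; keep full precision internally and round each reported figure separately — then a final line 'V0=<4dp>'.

(0,0): Delta=-0.5638 Bond=19.9240
(1,0): Delta=-1.0000 Bond=29.2952
(1,1): Delta=-0.2378 Bond=10.2000
V0=6.3928

Since d<R<u, set p* = (R−d)/(u−d) = 0.4386; price each node as the discounted p*-expectation of its children.
Terminal values V(2,·): V(2,0)=15.4000, V(2,1)=4.4560, V(2,2)=0.0000
(1,0): S=19.2000. Δ = (V_up−V_dn)/(S_up−S_dn) = (4.4560−15.4000)/(26.3040−15.3600) = -1.0000. V = [p*·4.4560 + (1−p*)·15.4000]/1.05 = 10.0952. B = V − Δ·S = 29.2952.
(1,1): S=32.8800. Δ = (V_up−V_dn)/(S_up−S_dn) = (0.0000−4.4560)/(45.0456−26.3040) = -0.2378. V = [p*·0.0000 + (1−p*)·4.4560]/1.05 = 2.3825. B = V − Δ·S = 10.2000.
(0,0): S=24.0000. Δ = (V_up−V_dn)/(S_up−S_dn) = (2.3825−10.0952)/(32.8800−19.2000) = -0.5638. V = [p*·2.3825 + (1−p*)·10.0952]/1.05 = 6.3928. B = V − Δ·S = 19.9240.
Self-financing check: at every node Δ·S+B equals the discounted successor values.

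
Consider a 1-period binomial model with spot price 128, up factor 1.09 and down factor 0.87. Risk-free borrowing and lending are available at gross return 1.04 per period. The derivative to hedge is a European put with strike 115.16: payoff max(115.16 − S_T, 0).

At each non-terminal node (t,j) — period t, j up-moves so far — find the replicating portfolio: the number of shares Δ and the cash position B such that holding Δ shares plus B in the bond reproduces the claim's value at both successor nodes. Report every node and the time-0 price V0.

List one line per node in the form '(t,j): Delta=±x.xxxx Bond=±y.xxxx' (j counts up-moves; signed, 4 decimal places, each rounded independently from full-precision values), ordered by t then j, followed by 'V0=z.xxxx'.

Under the risk-neutral measure, an up-move has probability p* = (R−d)/(u−d) = 0.7727 and values discount at R = 1.04.
Payoff layer (t=1): V(1,0)=3.8000, V(1,1)=0.0000
(0,0): S=128.0000. Δ = (V_up−V_dn)/(S_up−S_dn) = (0.0000−3.8000)/(139.5200−111.3600) = -0.1349. V = [p*·0.0000 + (1−p*)·3.8000]/1.04 = 0.8304. B = V − Δ·S = 18.1031.
Self-financing check: at every node Δ·S+B equals the discounted successor values.

(0,0): Delta=-0.1349 Bond=18.1031
V0=0.8304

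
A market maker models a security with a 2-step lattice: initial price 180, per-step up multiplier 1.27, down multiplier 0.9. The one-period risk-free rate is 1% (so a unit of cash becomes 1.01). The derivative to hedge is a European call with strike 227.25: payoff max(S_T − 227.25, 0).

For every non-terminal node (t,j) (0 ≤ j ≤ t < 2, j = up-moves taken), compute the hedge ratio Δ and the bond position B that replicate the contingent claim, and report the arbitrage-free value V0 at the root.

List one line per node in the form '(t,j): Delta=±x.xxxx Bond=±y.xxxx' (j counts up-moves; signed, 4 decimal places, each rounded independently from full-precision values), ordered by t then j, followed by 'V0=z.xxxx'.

(0,0): Delta=0.2788 Bond=-44.7122
(1,0): Delta=0.0000 Bond=0.0000
(1,1): Delta=0.7457 Bond=-151.8994
V0=5.4648

Under the risk-neutral measure, an up-move has probability p* = (R−d)/(u−d) = 0.2973 and values discount at R = 1.01.
Terminal payoffs: V(2,0)=0.0000, V(2,1)=0.0000, V(2,2)=63.0720
(1,0): S=162.0000. Δ = (V_up−V_dn)/(S_up−S_dn) = (0.0000−0.0000)/(205.7400−145.8000) = 0.0000. V = [p*·0.0000 + (1−p*)·0.0000]/1.01 = 0.0000. B = V − Δ·S = 0.0000.
(1,1): S=228.6000. Δ = (V_up−V_dn)/(S_up−S_dn) = (63.0720−0.0000)/(290.3220−205.7400) = 0.7457. V = [p*·63.0720 + (1−p*)·0.0000]/1.01 = 18.5655. B = V − Δ·S = -151.8994.
(0,0): S=180.0000. Δ = (V_up−V_dn)/(S_up−S_dn) = (18.5655−0.0000)/(228.6000−162.0000) = 0.2788. V = [p*·18.5655 + (1−p*)·0.0000]/1.01 = 5.4648. B = V − Δ·S = -44.7122.
Self-financing check: at every node Δ·S+B equals the discounted successor values.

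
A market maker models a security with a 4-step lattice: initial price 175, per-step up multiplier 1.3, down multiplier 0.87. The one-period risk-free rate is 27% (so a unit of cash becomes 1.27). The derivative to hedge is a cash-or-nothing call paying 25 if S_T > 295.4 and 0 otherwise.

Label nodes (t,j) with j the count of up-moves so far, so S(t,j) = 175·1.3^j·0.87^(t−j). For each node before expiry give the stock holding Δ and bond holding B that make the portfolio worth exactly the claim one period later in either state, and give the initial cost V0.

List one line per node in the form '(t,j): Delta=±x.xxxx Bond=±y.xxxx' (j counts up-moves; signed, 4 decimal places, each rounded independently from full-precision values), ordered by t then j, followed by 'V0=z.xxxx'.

(0,0): Delta=0.0294 Bond=4.2142
(1,0): Delta=0.2049 Bond=-21.3679
(1,1): Delta=0.0206 Bond=7.3560
(2,0): Delta=0.0000 Bond=0.0000
(2,1): Delta=0.2152 Bond=-29.1726
(2,2): Delta=0.0108 Bond=12.2307
(3,0): Delta=0.0000 Bond=0.0000
(3,1): Delta=0.0000 Bond=0.0000
(3,2): Delta=0.2260 Bond=-39.8279
(3,3): Delta=0.0000 Bond=19.6850
V0=9.3548

No-arbitrage ⇒ martingale measure with p* = (R−d)/(u−d) = 0.9302.
At expiry t=4: V(4,0)=0.0000, V(4,1)=0.0000, V(4,2)=0.0000, V(4,3)=25.0000, V(4,4)=25.0000
  t=3,j=0: stock 115.2380 → up 149.8094 (V=0.0000), down 100.2571 (V=0.0000). Price 0.0000; hedge Δ=0.0000, bond B=0.0000.
  t=3,j=1: stock 172.1947 → up 223.8532 (V=0.0000), down 149.8094 (V=0.0000). Price 0.0000; hedge Δ=0.0000, bond B=0.0000.
  t=3,j=2: stock 257.3025 → up 334.4933 (V=25.0000), down 223.8532 (V=0.0000). Price 18.3117; hedge Δ=0.2260, bond B=-39.8279.
  t=3,j=3: stock 384.4750 → up 499.8175 (V=25.0000), down 334.4933 (V=25.0000). Price 19.6850; hedge Δ=0.0000, bond B=19.6850.
  t=2,j=0: stock 132.4575 → up 172.1948 (V=0.0000), down 115.2380 (V=0.0000). Price 0.0000; hedge Δ=0.0000, bond B=0.0000.
  t=2,j=1: stock 197.9250 → up 257.3025 (V=18.3117), down 172.1947 (V=0.0000). Price 13.4127; hedge Δ=0.2152, bond B=-29.1726.
  t=2,j=2: stock 295.7500 → up 384.4750 (V=19.6850), down 257.3025 (V=18.3117). Price 15.4246; hedge Δ=0.0108, bond B=12.2307.
  t=1,j=0: stock 152.2500 → up 197.9250 (V=13.4127), down 132.4575 (V=0.0000). Price 9.8243; hedge Δ=0.2049, bond B=-21.3679.
  t=1,j=1: stock 227.5000 → up 295.7500 (V=15.4246), down 197.9250 (V=13.4127). Price 12.0348; hedge Δ=0.0206, bond B=7.3560.
  t=0,j=0: stock 175.0000 → up 227.5000 (V=12.0348), down 152.2500 (V=9.8243). Price 9.3548; hedge Δ=0.0294, bond B=4.2142.
Each (Δ,B) replicates both successor values, so the strategy is self-financing and V0 is arbitrage-free.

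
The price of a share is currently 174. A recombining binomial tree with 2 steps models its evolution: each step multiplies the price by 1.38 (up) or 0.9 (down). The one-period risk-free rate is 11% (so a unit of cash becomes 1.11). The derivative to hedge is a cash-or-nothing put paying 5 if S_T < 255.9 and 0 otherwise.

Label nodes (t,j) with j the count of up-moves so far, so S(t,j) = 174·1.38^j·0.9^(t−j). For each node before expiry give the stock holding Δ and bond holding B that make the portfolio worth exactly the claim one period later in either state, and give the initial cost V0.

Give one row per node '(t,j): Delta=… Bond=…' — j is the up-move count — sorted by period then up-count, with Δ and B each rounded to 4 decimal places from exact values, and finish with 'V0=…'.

(0,0): Delta=-0.0236 Bond=7.3870
(1,0): Delta=0.0000 Bond=4.5045
(1,1): Delta=-0.0434 Bond=12.9505
V0=3.2814

The replicating-portfolio and risk-neutral prices coincide; use p* = (1.11−0.9)/(1.38−0.9) = 0.4375 for the latter.
Terminal payoffs: V(2,0)=5.0000, V(2,1)=5.0000, V(2,2)=0.0000
  t=1,j=0: stock 156.6000 → up 216.1080 (V=5.0000), down 140.9400 (V=5.0000). Price 4.5045; hedge Δ=0.0000, bond B=4.5045.
  t=1,j=1: stock 240.1200 → up 331.3656 (V=0.0000), down 216.1080 (V=5.0000). Price 2.5338; hedge Δ=-0.0434, bond B=12.9505.
  t=0,j=0: stock 174.0000 → up 240.1200 (V=2.5338), down 156.6000 (V=4.5045). Price 3.2814; hedge Δ=-0.0236, bond B=7.3870.
Self-financing check: at every node Δ·S+B equals the discounted successor values.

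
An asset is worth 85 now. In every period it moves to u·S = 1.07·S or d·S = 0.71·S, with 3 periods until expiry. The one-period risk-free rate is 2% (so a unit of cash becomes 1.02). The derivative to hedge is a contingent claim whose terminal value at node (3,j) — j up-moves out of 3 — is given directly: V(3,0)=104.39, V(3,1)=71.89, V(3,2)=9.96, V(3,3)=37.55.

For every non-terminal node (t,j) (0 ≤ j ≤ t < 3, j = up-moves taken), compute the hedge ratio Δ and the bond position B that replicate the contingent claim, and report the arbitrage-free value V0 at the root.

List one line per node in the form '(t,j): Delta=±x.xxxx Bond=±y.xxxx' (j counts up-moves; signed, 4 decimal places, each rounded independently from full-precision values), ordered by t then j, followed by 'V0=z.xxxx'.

No-arbitrage ⇒ martingale measure with p* = (R−d)/(u−d) = 0.8611.
Terminal values V(3,·): V(3,0)=104.3900, V(3,1)=71.8900, V(3,2)=9.9600, V(3,3)=37.5500
Node (2,0) S=42.8485: V=(p*·71.8900+(1−p*)·104.3900)/1.02=74.9058; Δ=(71.8900−104.3900)/(45.8479−30.4224)=-2.1069; B=V−Δ·S=165.1836
Node (2,1) S=64.5745: V=(p*·9.9600+(1−p*)·71.8900)/1.02=18.1974; Δ=(9.9600−71.8900)/(69.0947−45.8479)=-2.6640; B=V−Δ·S=190.2252
Node (2,2) S=97.3165: V=(p*·37.5500+(1−p*)·9.9600)/1.02=33.0569; Δ=(37.5500−9.9600)/(104.1287−69.0947)=0.7875; B=V−Δ·S=-43.5820
Node (1,0) S=60.3500: V=(p*·18.1974+(1−p*)·74.9058)/1.02=25.5624; Δ=(18.1974−74.9058)/(64.5745−42.8485)=-2.6102; B=V−Δ·S=183.0855
Node (1,1) S=90.9500: V=(p*·33.0569+(1−p*)·18.1974)/1.02=30.3854; Δ=(33.0569−18.1974)/(97.3165−64.5745)=0.4538; B=V−Δ·S=-10.8909
Node (0,0) S=85.0000: V=(p*·30.3854+(1−p*)·25.5624)/1.02=29.1329; Δ=(30.3854−25.5624)/(90.9500−60.3500)=0.1576; B=V−Δ·S=15.7355
Each (Δ,B) replicates both successor values, so the strategy is self-financing and V0 is arbitrage-free.

(0,0): Delta=0.1576 Bond=15.7355
(1,0): Delta=-2.6102 Bond=183.0855
(1,1): Delta=0.4538 Bond=-10.8909
(2,0): Delta=-2.1069 Bond=165.1836
(2,1): Delta=-2.6640 Bond=190.2252
(2,2): Delta=0.7875 Bond=-43.5820
V0=29.1329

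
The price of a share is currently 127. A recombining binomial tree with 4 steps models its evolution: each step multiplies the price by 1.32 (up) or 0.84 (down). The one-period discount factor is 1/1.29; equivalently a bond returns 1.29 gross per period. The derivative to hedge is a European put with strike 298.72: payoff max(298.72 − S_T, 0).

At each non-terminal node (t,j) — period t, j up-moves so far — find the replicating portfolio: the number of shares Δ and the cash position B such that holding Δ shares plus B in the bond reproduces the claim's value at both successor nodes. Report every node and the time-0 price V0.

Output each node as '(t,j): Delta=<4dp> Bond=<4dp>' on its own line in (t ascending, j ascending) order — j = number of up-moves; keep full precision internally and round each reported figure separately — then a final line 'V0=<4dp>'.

Since d<R<u, set p* = (R−d)/(u−d) = 0.9375; price each node as the discounted p*-expectation of its children.
Terminal values V(4,·): V(4,0)=235.4903, V(4,1)=199.3591, V(4,2)=142.5814, V(4,3)=53.3594, V(4,4)=0.0000
Node (3,0) S=75.2734: V=(p*·199.3591+(1−p*)·235.4903)/1.29=156.2925; Δ=(199.3591−235.4903)/(99.3609−63.2297)=-1.0000; B=V−Δ·S=231.5659
Node (3,1) S=118.2868: V=(p*·142.5814+(1−p*)·199.3591)/1.29=113.2791; Δ=(142.5814−199.3591)/(156.1386−99.3609)=-1.0000; B=V−Δ·S=231.5659
Node (3,2) S=185.8792: V=(p*·53.3594+(1−p*)·142.5814)/1.29=45.6867; Δ=(53.3594−142.5814)/(245.3606−156.1386)=-1.0000; B=V−Δ·S=231.5659
Node (3,3) S=292.0959: V=(p*·0.0000+(1−p*)·53.3594)/1.29=2.5852; Δ=(0.0000−53.3594)/(385.5666−245.3606)=-0.3806; B=V−Δ·S=113.7507
Node (2,0) S=89.6112: V=(p*·113.2791+(1−p*)·156.2925)/1.29=89.8972; Δ=(113.2791−156.2925)/(118.2868−75.2734)=-1.0000; B=V−Δ·S=179.5084
Node (2,1) S=140.8176: V=(p*·45.6867+(1−p*)·113.2791)/1.29=38.6908; Δ=(45.6867−113.2791)/(185.8792−118.2868)=-1.0000; B=V−Δ·S=179.5084
Node (2,2) S=221.2848: V=(p*·2.5852+(1−p*)·45.6867)/1.29=4.0923; Δ=(2.5852−45.6867)/(292.0959−185.8792)=-0.4058; B=V−Δ·S=93.8869
Node (1,0) S=106.6800: V=(p*·38.6908+(1−p*)·89.8972)/1.29=32.4738; Δ=(38.6908−89.8972)/(140.8176−89.6112)=-1.0000; B=V−Δ·S=139.1538
Node (1,1) S=167.6400: V=(p*·4.0923+(1−p*)·38.6908)/1.29=4.8486; Δ=(4.0923−38.6908)/(221.2848−140.8176)=-0.4300; B=V−Δ·S=76.9289
Node (0,0) S=127.0000: V=(p*·4.8486+(1−p*)·32.4738)/1.29=5.0971; Δ=(4.8486−32.4738)/(167.6400−106.6800)=-0.4532; B=V−Δ·S=62.6496
The time-0 hedge costs 5.0971, which is the no-arbitrage price.

(0,0): Delta=-0.4532 Bond=62.6496
(1,0): Delta=-1.0000 Bond=139.1538
(1,1): Delta=-0.4300 Bond=76.9289
(2,0): Delta=-1.0000 Bond=179.5084
(2,1): Delta=-1.0000 Bond=179.5084
(2,2): Delta=-0.4058 Bond=93.8869
(3,0): Delta=-1.0000 Bond=231.5659
(3,1): Delta=-1.0000 Bond=231.5659
(3,2): Delta=-1.0000 Bond=231.5659
(3,3): Delta=-0.3806 Bond=113.7507
V0=5.0971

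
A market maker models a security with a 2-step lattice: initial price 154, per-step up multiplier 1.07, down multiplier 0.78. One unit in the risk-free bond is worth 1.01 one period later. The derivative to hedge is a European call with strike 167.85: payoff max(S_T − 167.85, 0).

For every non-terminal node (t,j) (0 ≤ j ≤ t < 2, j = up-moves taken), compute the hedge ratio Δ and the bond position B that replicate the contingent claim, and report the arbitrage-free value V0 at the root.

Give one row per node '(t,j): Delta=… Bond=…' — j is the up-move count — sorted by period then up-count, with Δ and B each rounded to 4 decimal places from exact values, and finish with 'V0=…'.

No-arbitrage ⇒ martingale measure with p* = (R−d)/(u−d) = 0.7931.
Payoff layer (t=2): V(2,0)=0.0000, V(2,1)=0.0000, V(2,2)=8.4646
(1,0): S=120.1200. Δ = (V_up−V_dn)/(S_up−S_dn) = (0.0000−0.0000)/(128.5284−93.6936) = 0.0000. V = [p*·0.0000 + (1−p*)·0.0000]/1.01 = 0.0000. B = V − Δ·S = 0.0000.
(1,1): S=164.7800. Δ = (V_up−V_dn)/(S_up−S_dn) = (8.4646−0.0000)/(176.3146−128.5284) = 0.1771. V = [p*·8.4646 + (1−p*)·0.0000]/1.01 = 6.6468. B = V − Δ·S = -22.5414.
(0,0): S=154.0000. Δ = (V_up−V_dn)/(S_up−S_dn) = (6.6468−0.0000)/(164.7800−120.1200) = 0.1488. V = [p*·6.6468 + (1−p*)·0.0000]/1.01 = 5.2194. B = V − Δ·S = -17.7007.
Each (Δ,B) replicates both successor values, so the strategy is self-financing and V0 is arbitrage-free.

(0,0): Delta=0.1488 Bond=-17.7007
(1,0): Delta=0.0000 Bond=0.0000
(1,1): Delta=0.1771 Bond=-22.5414
V0=5.2194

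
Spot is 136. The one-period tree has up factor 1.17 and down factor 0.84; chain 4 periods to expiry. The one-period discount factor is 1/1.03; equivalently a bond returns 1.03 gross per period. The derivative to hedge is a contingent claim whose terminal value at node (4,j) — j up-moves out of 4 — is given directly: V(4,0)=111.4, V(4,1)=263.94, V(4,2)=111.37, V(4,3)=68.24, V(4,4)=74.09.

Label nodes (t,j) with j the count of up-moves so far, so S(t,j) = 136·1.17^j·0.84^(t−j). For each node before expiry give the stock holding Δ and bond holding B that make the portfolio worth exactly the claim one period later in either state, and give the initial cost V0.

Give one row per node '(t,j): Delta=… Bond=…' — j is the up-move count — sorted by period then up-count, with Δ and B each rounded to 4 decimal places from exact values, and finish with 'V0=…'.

Risk-neutral probability p* = (R−d)/(u−d) = (1.03−0.84)/(1.17−0.84) = 0.5758.
Terminal values V(4,·): V(4,0)=111.4000, V(4,1)=263.9400, V(4,2)=111.3700, V(4,3)=68.2400, V(4,4)=74.0900
Node (3,0) S=80.6077: V=(p*·263.9400+(1−p*)·111.4000)/1.03=193.4234; Δ=(263.9400−111.4000)/(94.3111−67.7105)=5.7345; B=V−Δ·S=-268.8191
Node (3,1) S=112.2751: V=(p*·111.3700+(1−p*)·263.9400)/1.03=170.9676; Δ=(111.3700−263.9400)/(131.3618−94.3111)=-4.1179; B=V−Δ·S=633.3010
Node (3,2) S=156.3831: V=(p*·68.2400+(1−p*)·111.3700)/1.03=84.0171; Δ=(68.2400−111.3700)/(182.9683−131.3618)=-0.8357; B=V−Δ·S=214.7140
Node (3,3) S=217.8194: V=(p*·74.0900+(1−p*)·68.2400)/1.03=69.5225; Δ=(74.0900−68.2400)/(254.8487−182.9683)=0.0814; B=V−Δ·S=51.7952
Node (2,0) S=95.9616: V=(p*·170.9676+(1−p*)·193.4234)/1.03=175.2372; Δ=(170.9676−193.4234)/(112.2751−80.6077)=-0.7091; B=V−Δ·S=243.2848
Node (2,1) S=133.6608: V=(p*·84.0171+(1−p*)·170.9676)/1.03=117.3837; Δ=(84.0171−170.9676)/(156.3831−112.2751)=-1.9713; B=V−Δ·S=380.8703
Node (2,2) S=186.1704: V=(p*·69.5225+(1−p*)·84.0171)/1.03=73.4677; Δ=(69.5225−84.0171)/(217.8194−156.3831)=-0.2359; B=V−Δ·S=117.3906
Node (1,0) S=114.2400: V=(p*·117.3837+(1−p*)·175.2372)/1.03=137.7938; Δ=(117.3837−175.2372)/(133.6608−95.9616)=-1.5346; B=V−Δ·S=313.1075
Node (1,1) S=159.1200: V=(p*·73.4677+(1−p*)·117.3837)/1.03=89.4162; Δ=(73.4677−117.3837)/(186.1704−133.6608)=-0.8363; B=V−Δ·S=222.4950
Node (0,0) S=136.0000: V=(p*·89.4162+(1−p*)·137.7938)/1.03=106.7379; Δ=(89.4162−137.7938)/(159.1200−114.2400)=-1.0779; B=V−Δ·S=253.3365
Each (Δ,B) replicates both successor values, so the strategy is self-financing and V0 is arbitrage-free.

(0,0): Delta=-1.0779 Bond=253.3365
(1,0): Delta=-1.5346 Bond=313.1075
(1,1): Delta=-0.8363 Bond=222.4950
(2,0): Delta=-0.7091 Bond=243.2848
(2,1): Delta=-1.9713 Bond=380.8703
(2,2): Delta=-0.2359 Bond=117.3906
(3,0): Delta=5.7345 Bond=-268.8191
(3,1): Delta=-4.1179 Bond=633.3010
(3,2): Delta=-0.8357 Bond=214.7140
(3,3): Delta=0.0814 Bond=51.7952
V0=106.7379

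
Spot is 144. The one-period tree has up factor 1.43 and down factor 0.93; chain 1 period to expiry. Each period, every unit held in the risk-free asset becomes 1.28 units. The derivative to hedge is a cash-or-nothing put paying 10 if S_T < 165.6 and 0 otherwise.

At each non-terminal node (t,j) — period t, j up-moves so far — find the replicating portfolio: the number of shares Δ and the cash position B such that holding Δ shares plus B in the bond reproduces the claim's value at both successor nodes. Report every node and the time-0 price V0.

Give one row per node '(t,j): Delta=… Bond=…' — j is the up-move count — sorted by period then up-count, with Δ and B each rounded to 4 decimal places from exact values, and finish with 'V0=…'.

(0,0): Delta=-0.1389 Bond=22.3438
V0=2.3437

Risk-neutral probability p* = (R−d)/(u−d) = (1.28−0.93)/(1.43−0.93) = 0.7000.
At expiry t=1: V(1,0)=10.0000, V(1,1)=0.0000
Node (0,0) S=144.0000: V=(p*·0.0000+(1−p*)·10.0000)/1.28=2.3437; Δ=(0.0000−10.0000)/(205.9200−133.9200)=-0.1389; B=V−Δ·S=22.3438
Check: Δ(0,0)·S0 + B(0,0) = 2.3437 = V0.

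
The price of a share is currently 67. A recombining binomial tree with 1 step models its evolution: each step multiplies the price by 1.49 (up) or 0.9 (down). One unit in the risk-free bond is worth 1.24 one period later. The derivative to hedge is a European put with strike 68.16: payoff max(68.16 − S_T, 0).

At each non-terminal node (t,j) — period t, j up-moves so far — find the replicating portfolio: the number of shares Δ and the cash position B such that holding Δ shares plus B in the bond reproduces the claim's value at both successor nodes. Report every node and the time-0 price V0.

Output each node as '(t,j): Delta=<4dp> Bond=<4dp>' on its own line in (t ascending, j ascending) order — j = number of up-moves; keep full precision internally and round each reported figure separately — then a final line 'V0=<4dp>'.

(0,0): Delta=-0.1988 Bond=16.0079
V0=2.6859

No-arbitrage ⇒ martingale measure with p* = (R−d)/(u−d) = 0.5763.
Terminal payoffs: V(1,0)=7.8600, V(1,1)=0.0000
(0,0): S=67.0000. Δ = (V_up−V_dn)/(S_up−S_dn) = (0.0000−7.8600)/(99.8300−60.3000) = -0.1988. V = [p*·0.0000 + (1−p*)·7.8600]/1.24 = 2.6859. B = V − Δ·S = 16.0079.
Root portfolio cost Δ·67+B reproduces V0=2.6859.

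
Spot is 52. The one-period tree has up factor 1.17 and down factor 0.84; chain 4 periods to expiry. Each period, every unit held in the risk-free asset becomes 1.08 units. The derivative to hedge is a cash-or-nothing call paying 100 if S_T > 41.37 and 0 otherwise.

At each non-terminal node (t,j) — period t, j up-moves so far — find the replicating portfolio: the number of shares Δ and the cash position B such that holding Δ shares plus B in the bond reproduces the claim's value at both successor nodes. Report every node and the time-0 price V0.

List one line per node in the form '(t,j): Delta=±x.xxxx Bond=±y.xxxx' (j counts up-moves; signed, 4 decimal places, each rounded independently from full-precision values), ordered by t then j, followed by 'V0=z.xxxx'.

No-arbitrage ⇒ martingale measure with p* = (R−d)/(u−d) = 0.7273.
Payoff layer (t=4): V(4,0)=0.0000, V(4,1)=0.0000, V(4,2)=100.0000, V(4,3)=100.0000, V(4,4)=100.0000
Node (3,0) S=30.8206: V=(p*·0.0000+(1−p*)·0.0000)/1.08=0.0000; Δ=(0.0000−0.0000)/(36.0601−25.8893)=0.0000; B=V−Δ·S=0.0000
Node (3,1) S=42.9287: V=(p*·100.0000+(1−p*)·0.0000)/1.08=67.3401; Δ=(100.0000−0.0000)/(50.2266−36.0601)=7.0589; B=V−Δ·S=-235.6902
Node (3,2) S=59.7936: V=(p*·100.0000+(1−p*)·100.0000)/1.08=92.5926; Δ=(100.0000−100.0000)/(69.9585−50.2266)=0.0000; B=V−Δ·S=92.5926
Node (3,3) S=83.2839: V=(p*·100.0000+(1−p*)·100.0000)/1.08=92.5926; Δ=(100.0000−100.0000)/(97.4421−69.9585)=0.0000; B=V−Δ·S=92.5926
Node (2,0) S=36.6912: V=(p*·67.3401+(1−p*)·0.0000)/1.08=45.3468; Δ=(67.3401−0.0000)/(42.9287−30.8206)=5.5616; B=V−Δ·S=-158.7140
Node (2,1) S=51.1056: V=(p*·92.5926+(1−p*)·67.3401)/1.08=79.3570; Δ=(92.5926−67.3401)/(59.7936−42.9287)=1.4973; B=V−Δ·S=2.8342
Node (2,2) S=71.1828: V=(p*·92.5926+(1−p*)·92.5926)/1.08=85.7339; Δ=(92.5926−92.5926)/(83.2839−59.7936)=0.0000; B=V−Δ·S=85.7339
Node (1,0) S=43.6800: V=(p*·79.3570+(1−p*)·45.3468)/1.08=64.8903; Δ=(79.3570−45.3468)/(51.1056−36.6912)=2.3595; B=V−Δ·S=-38.1707
Node (1,1) S=60.8400: V=(p*·85.7339+(1−p*)·79.3570)/1.08=77.7729; Δ=(85.7339−79.3570)/(71.1828−51.1056)=0.3176; B=V−Δ·S=58.4490
Node (0,0) S=52.0000: V=(p*·77.7729+(1−p*)·64.8903)/1.08=68.7588; Δ=(77.7729−64.8903)/(60.8400−43.6800)=0.7507; B=V−Δ·S=29.7205
Check: Δ(0,0)·S0 + B(0,0) = 68.7588 = V0.

(0,0): Delta=0.7507 Bond=29.7205
(1,0): Delta=2.3595 Bond=-38.1707
(1,1): Delta=0.3176 Bond=58.4490
(2,0): Delta=5.5616 Bond=-158.7140
(2,1): Delta=1.4973 Bond=2.8342
(2,2): Delta=0.0000 Bond=85.7339
(3,0): Delta=0.0000 Bond=0.0000
(3,1): Delta=7.0589 Bond=-235.6902
(3,2): Delta=0.0000 Bond=92.5926
(3,3): Delta=0.0000 Bond=92.5926
V0=68.7588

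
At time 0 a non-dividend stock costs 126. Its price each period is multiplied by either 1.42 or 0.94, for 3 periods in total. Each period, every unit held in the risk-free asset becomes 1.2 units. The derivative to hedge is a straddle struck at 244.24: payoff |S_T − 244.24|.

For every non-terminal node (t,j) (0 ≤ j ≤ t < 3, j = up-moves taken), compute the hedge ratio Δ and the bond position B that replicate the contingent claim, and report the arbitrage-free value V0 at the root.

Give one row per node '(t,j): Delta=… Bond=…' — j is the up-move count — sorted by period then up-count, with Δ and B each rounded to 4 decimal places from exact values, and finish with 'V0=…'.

(0,0): Delta=-0.2148 Bond=63.8445
(1,0): Delta=-1.0000 Bond=169.6111
(1,1): Delta=0.2250 Bond=-2.0769
(2,0): Delta=-1.0000 Bond=203.5333
(2,1): Delta=-1.0000 Bond=203.5333
(2,2): Delta=0.9112 Bond=-176.8216
V0=36.7782

The replicating-portfolio and risk-neutral prices coincide; use p* = (1.2−0.94)/(1.42−0.94) = 0.5417 for the latter.
Payoff layer (t=3): V(3,0)=139.5864, V(3,1)=86.1463, V(3,2)=5.4176, V(3,3)=116.5343
  t=2,j=0: stock 111.3336 → up 158.0937 (V=86.1463), down 104.6536 (V=139.5864). Price 92.1997; hedge Δ=-1.0000, bond B=203.5333.
  t=2,j=1: stock 168.1848 → up 238.8224 (V=5.4176), down 158.0937 (V=86.1463). Price 35.3485; hedge Δ=-1.0000, bond B=203.5333.
  t=2,j=2: stock 254.0664 → up 360.7743 (V=116.5343), down 238.8224 (V=5.4176). Price 54.6715; hedge Δ=0.9112, bond B=-176.8216.
  t=1,j=0: stock 118.4400 → up 168.1848 (V=35.3485), down 111.3336 (V=92.1997). Price 51.1711; hedge Δ=-1.0000, bond B=169.6111.
  t=1,j=1: stock 178.9200 → up 254.0664 (V=54.6715), down 168.1848 (V=35.3485). Price 38.1793; hedge Δ=0.2250, bond B=-2.0769.
  t=0,j=0: stock 126.0000 → up 178.9200 (V=38.1793), down 118.4400 (V=51.1711). Price 36.7782; hedge Δ=-0.2148, bond B=63.8445.
Each (Δ,B) replicates both successor values, so the strategy is self-financing and V0 is arbitrage-free.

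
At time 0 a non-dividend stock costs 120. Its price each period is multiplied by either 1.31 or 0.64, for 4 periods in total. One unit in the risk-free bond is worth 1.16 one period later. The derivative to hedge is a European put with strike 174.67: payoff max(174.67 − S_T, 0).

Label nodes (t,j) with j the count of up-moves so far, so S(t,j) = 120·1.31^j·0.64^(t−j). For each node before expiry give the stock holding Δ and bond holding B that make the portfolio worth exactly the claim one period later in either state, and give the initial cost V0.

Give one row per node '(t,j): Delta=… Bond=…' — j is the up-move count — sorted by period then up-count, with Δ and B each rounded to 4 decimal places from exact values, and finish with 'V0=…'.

Under the risk-neutral measure, an up-move has probability p* = (R−d)/(u−d) = 0.7761 and values discount at R = 1.16.
At expiry t=4: V(4,0)=154.5373, V(4,1)=133.4610, V(4,2)=90.3203, V(4,3)=2.0166, V(4,4)=0.0000
  t=3,j=0: stock 31.4573 → up 41.2090 (V=133.4610), down 20.1327 (V=154.5373). Price 119.1203; hedge Δ=-1.0000, bond B=150.5776.
  t=3,j=1: stock 64.3891 → up 84.3497 (V=90.3203), down 41.2090 (V=133.4610). Price 86.1885; hedge Δ=-1.0000, bond B=150.5776.
  t=3,j=2: stock 131.7965 → up 172.6534 (V=2.0166), down 84.3497 (V=90.3203). Price 18.7811; hedge Δ=-1.0000, bond B=150.5776.
  t=3,j=3: stock 269.7709 → up 353.3999 (V=0.0000), down 172.6534 (V=2.0166). Price 0.3892; hedge Δ=-0.0112, bond B=3.3991.
  t=2,j=0: stock 49.1520 → up 64.3891 (V=86.1885), down 31.4573 (V=119.1203). Price 80.6563; hedge Δ=-1.0000, bond B=129.8083.
  t=2,j=1: stock 100.6080 → up 131.7965 (V=18.7811), down 64.3891 (V=86.1885). Price 29.2003; hedge Δ=-1.0000, bond B=129.8083.
  t=2,j=2: stock 205.9320 → up 269.7709 (V=0.3892), down 131.7965 (V=18.7811). Price 3.8852; hedge Δ=-0.1333, bond B=31.3358.
  t=1,j=0: stock 76.8000 → up 100.6080 (V=29.2003), down 49.1520 (V=80.6563). Price 35.1037; hedge Δ=-1.0000, bond B=111.9037.
  t=1,j=1: stock 157.2000 → up 205.9320 (V=3.8852), down 100.6080 (V=29.2003). Price 8.2351; hedge Δ=-0.2404, bond B=46.0188.
  t=0,j=0: stock 120.0000 → up 157.2000 (V=8.2351), down 76.8000 (V=35.1037). Price 12.2849; hedge Δ=-0.3342, bond B=52.3872.
Check: Δ(0,0)·S0 + B(0,0) = 12.2849 = V0.

(0,0): Delta=-0.3342 Bond=52.3872
(1,0): Delta=-1.0000 Bond=111.9037
(1,1): Delta=-0.2404 Bond=46.0188
(2,0): Delta=-1.0000 Bond=129.8083
(2,1): Delta=-1.0000 Bond=129.8083
(2,2): Delta=-0.1333 Bond=31.3358
(3,0): Delta=-1.0000 Bond=150.5776
(3,1): Delta=-1.0000 Bond=150.5776
(3,2): Delta=-1.0000 Bond=150.5776
(3,3): Delta=-0.0112 Bond=3.3991
V0=12.2849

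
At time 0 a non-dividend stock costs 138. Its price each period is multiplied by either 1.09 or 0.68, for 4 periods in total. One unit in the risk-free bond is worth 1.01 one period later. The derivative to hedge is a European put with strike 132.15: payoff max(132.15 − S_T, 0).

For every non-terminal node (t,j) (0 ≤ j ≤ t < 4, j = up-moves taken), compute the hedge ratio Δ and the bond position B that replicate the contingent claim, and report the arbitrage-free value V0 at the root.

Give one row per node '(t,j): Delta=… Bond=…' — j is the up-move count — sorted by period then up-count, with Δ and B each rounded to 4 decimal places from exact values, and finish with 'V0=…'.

Under the risk-neutral measure, an up-move has probability p* = (R−d)/(u−d) = 0.8049 and values discount at R = 1.01.
Terminal payoffs: V(4,0)=102.6437, V(4,1)=84.8531, V(4,2)=56.3359, V(4,3)=10.6245, V(4,4)=0.0000
Node (3,0) S=43.3916: V=(p*·84.8531+(1−p*)·102.6437)/1.01=87.4500; Δ=(84.8531−102.6437)/(47.2969−29.5063)=-1.0000; B=V−Δ·S=130.8416
Node (3,1) S=69.5542: V=(p*·56.3359+(1−p*)·84.8531)/1.01=61.2874; Δ=(56.3359−84.8531)/(75.8141−47.2969)=-1.0000; B=V−Δ·S=130.8416
Node (3,2) S=111.4913: V=(p*·10.6245+(1−p*)·56.3359)/1.01=19.3503; Δ=(10.6245−56.3359)/(121.5255−75.8141)=-1.0000; B=V−Δ·S=130.8416
Node (3,3) S=178.7140: V=(p*·0.0000+(1−p*)·10.6245)/1.01=2.0525; Δ=(0.0000−10.6245)/(194.7983−121.5255)=-0.1450; B=V−Δ·S=27.9659
Node (2,0) S=63.8112: V=(p*·61.2874+(1−p*)·87.4500)/1.01=65.7349; Δ=(61.2874−87.4500)/(69.5542−43.3916)=-1.0000; B=V−Δ·S=129.5461
Node (2,1) S=102.2856: V=(p*·19.3503+(1−p*)·61.2874)/1.01=27.2605; Δ=(19.3503−61.2874)/(111.4913−69.5542)=-1.0000; B=V−Δ·S=129.5461
Node (2,2) S=163.9578: V=(p*·2.0525+(1−p*)·19.3503)/1.01=5.3740; Δ=(2.0525−19.3503)/(178.7140−111.4913)=-0.2573; B=V−Δ·S=47.5636
Node (1,0) S=93.8400: V=(p*·27.2605+(1−p*)·65.7349)/1.01=34.4235; Δ=(27.2605−65.7349)/(102.2856−63.8112)=-1.0000; B=V−Δ·S=128.2635
Node (1,1) S=150.4200: V=(p*·5.3740+(1−p*)·27.2605)/1.01=9.5490; Δ=(5.3740−27.2605)/(163.9578−102.2856)=-0.3549; B=V−Δ·S=62.9309
Node (0,0) S=138.0000: V=(p*·9.5490+(1−p*)·34.4235)/1.01=14.2600; Δ=(9.5490−34.4235)/(150.4200−93.8400)=-0.4396; B=V−Δ·S=74.9294
The time-0 hedge costs 14.2600, which is the no-arbitrage price.

(0,0): Delta=-0.4396 Bond=74.9294
(1,0): Delta=-1.0000 Bond=128.2635
(1,1): Delta=-0.3549 Bond=62.9309
(2,0): Delta=-1.0000 Bond=129.5461
(2,1): Delta=-1.0000 Bond=129.5461
(2,2): Delta=-0.2573 Bond=47.5636
(3,0): Delta=-1.0000 Bond=130.8416
(3,1): Delta=-1.0000 Bond=130.8416
(3,2): Delta=-1.0000 Bond=130.8416
(3,3): Delta=-0.1450 Bond=27.9659
V0=14.2600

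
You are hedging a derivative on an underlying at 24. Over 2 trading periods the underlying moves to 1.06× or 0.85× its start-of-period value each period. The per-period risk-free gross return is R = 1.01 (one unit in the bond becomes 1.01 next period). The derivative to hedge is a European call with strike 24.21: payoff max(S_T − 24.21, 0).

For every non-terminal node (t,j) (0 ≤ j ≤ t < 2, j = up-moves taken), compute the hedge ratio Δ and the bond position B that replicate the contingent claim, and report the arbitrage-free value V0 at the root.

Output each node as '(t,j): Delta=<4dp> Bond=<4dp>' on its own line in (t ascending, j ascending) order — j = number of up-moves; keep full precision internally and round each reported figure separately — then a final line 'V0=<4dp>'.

Under the risk-neutral measure, an up-move has probability p* = (R−d)/(u−d) = 0.7619 and values discount at R = 1.01.
At expiry t=2: V(2,0)=0.0000, V(2,1)=0.0000, V(2,2)=2.7564
Node (1,0) S=20.4000: V=(p*·0.0000+(1−p*)·0.0000)/1.01=0.0000; Δ=(0.0000−0.0000)/(21.6240−17.3400)=0.0000; B=V−Δ·S=0.0000
Node (1,1) S=25.4400: V=(p*·2.7564+(1−p*)·0.0000)/1.01=2.0793; Δ=(2.7564−0.0000)/(26.9664−21.6240)=0.5159; B=V−Δ·S=-11.0464
Node (0,0) S=24.0000: V=(p*·2.0793+(1−p*)·0.0000)/1.01=1.5686; Δ=(2.0793−0.0000)/(25.4400−20.4000)=0.4126; B=V−Δ·S=-8.3330
Each (Δ,B) replicates both successor values, so the strategy is self-financing and V0 is arbitrage-free.

(0,0): Delta=0.4126 Bond=-8.3330
(1,0): Delta=0.0000 Bond=0.0000
(1,1): Delta=0.5159 Bond=-11.0464
V0=1.5686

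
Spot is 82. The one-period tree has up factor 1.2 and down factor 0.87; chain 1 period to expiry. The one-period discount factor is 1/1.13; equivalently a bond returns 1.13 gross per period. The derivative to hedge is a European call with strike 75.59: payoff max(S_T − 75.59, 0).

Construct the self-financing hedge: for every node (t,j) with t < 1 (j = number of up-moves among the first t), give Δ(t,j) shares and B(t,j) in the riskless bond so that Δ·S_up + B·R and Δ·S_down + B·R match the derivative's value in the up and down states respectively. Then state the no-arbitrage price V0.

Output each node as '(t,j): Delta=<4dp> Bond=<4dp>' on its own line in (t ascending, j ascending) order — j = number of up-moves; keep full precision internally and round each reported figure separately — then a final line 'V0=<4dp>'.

Under the risk-neutral measure, an up-move has probability p* = (R−d)/(u−d) = 0.7879 and values discount at R = 1.13.
At expiry t=1: V(1,0)=0.0000, V(1,1)=22.8100
(0,0): S=82.0000. Δ = (V_up−V_dn)/(S_up−S_dn) = (22.8100−0.0000)/(98.4000−71.3400) = 0.8429. V = [p*·22.8100 + (1−p*)·0.0000]/1.13 = 15.9040. B = V − Δ·S = -53.2172.
The time-0 hedge costs 15.9040, which is the no-arbitrage price.

(0,0): Delta=0.8429 Bond=-53.2172
V0=15.9040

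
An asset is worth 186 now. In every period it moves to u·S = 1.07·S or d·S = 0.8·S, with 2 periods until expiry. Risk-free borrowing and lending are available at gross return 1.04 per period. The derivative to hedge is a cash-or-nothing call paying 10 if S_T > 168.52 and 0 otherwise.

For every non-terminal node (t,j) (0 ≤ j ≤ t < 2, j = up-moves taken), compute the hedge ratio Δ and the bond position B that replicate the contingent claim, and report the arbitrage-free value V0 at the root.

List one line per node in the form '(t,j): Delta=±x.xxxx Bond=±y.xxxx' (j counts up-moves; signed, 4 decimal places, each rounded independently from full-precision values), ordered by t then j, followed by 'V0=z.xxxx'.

(0,0): Delta=0.1702 Bond=-24.3505
(1,0): Delta=0.0000 Bond=0.0000
(1,1): Delta=0.1861 Bond=-28.4900
V0=7.3051

Since d<R<u, set p* = (R−d)/(u−d) = 0.8889; price each node as the discounted p*-expectation of its children.
Terminal values V(2,·): V(2,0)=0.0000, V(2,1)=0.0000, V(2,2)=10.0000
Node (1,0) S=148.8000: V=(p*·0.0000+(1−p*)·0.0000)/1.04=0.0000; Δ=(0.0000−0.0000)/(159.2160−119.0400)=0.0000; B=V−Δ·S=0.0000
Node (1,1) S=199.0200: V=(p*·10.0000+(1−p*)·0.0000)/1.04=8.5470; Δ=(10.0000−0.0000)/(212.9514−159.2160)=0.1861; B=V−Δ·S=-28.4900
Node (0,0) S=186.0000: V=(p*·8.5470+(1−p*)·0.0000)/1.04=7.3051; Δ=(8.5470−0.0000)/(199.0200−148.8000)=0.1702; B=V−Δ·S=-24.3505
Self-financing check: at every node Δ·S+B equals the discounted successor values.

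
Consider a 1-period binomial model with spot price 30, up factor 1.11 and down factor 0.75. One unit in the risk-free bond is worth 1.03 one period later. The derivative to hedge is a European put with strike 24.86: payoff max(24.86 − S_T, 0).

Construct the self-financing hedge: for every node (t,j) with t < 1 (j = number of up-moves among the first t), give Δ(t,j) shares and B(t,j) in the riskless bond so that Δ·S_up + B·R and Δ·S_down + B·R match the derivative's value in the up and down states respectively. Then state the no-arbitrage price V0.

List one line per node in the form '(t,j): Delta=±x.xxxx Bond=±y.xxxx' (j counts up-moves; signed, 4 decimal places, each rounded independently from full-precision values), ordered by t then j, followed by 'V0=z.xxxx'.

(0,0): Delta=-0.2185 Bond=7.0647
V0=0.5092

The replicating-portfolio and risk-neutral prices coincide; use p* = (1.03−0.75)/(1.11−0.75) = 0.7778 for the latter.
Terminal values V(1,·): V(1,0)=2.3600, V(1,1)=0.0000
  t=0,j=0: stock 30.0000 → up 33.3000 (V=0.0000), down 22.5000 (V=2.3600). Price 0.5092; hedge Δ=-0.2185, bond B=7.0647.
Each (Δ,B) replicates both successor values, so the strategy is self-financing and V0 is arbitrage-free.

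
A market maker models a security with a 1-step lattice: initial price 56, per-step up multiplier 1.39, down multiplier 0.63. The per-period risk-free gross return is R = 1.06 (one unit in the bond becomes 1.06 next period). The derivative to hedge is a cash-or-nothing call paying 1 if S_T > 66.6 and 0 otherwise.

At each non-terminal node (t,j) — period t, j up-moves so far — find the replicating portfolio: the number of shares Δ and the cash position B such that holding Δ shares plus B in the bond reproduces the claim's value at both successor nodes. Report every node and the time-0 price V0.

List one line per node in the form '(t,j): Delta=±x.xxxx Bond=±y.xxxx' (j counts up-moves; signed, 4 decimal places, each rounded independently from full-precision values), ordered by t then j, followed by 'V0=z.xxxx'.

Under the risk-neutral measure, an up-move has probability p* = (R−d)/(u−d) = 0.5658 and values discount at R = 1.06.
Terminal payoffs: V(1,0)=0.0000, V(1,1)=1.0000
Node (0,0) S=56.0000: V=(p*·1.0000+(1−p*)·0.0000)/1.06=0.5338; Δ=(1.0000−0.0000)/(77.8400−35.2800)=0.0235; B=V−Δ·S=-0.7820
Self-financing check: at every node Δ·S+B equals the discounted successor values.

(0,0): Delta=0.0235 Bond=-0.7820
V0=0.5338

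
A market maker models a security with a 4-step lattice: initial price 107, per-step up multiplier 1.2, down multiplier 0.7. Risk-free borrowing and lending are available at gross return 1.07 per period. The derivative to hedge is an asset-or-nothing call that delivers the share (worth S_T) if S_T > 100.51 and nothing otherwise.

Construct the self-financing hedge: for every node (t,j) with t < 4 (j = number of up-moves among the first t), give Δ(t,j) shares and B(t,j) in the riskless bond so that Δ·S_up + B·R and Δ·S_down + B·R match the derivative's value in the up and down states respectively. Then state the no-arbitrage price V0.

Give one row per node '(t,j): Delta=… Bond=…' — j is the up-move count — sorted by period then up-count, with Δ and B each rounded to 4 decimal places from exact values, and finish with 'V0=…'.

The replicating-portfolio and risk-neutral prices coincide; use p* = (1.07−0.7)/(1.2−0.7) = 0.7400 for the latter.
At expiry t=4: V(4,0)=0.0000, V(4,1)=0.0000, V(4,2)=0.0000, V(4,3)=129.4272, V(4,4)=221.8752
(3,0): S=36.7010. Δ = (V_up−V_dn)/(S_up−S_dn) = (0.0000−0.0000)/(44.0412−25.6907) = 0.0000. V = [p*·0.0000 + (1−p*)·0.0000]/1.07 = 0.0000. B = V − Δ·S = 0.0000.
(3,1): S=62.9160. Δ = (V_up−V_dn)/(S_up−S_dn) = (0.0000−0.0000)/(75.4992−44.0412) = 0.0000. V = [p*·0.0000 + (1−p*)·0.0000]/1.07 = 0.0000. B = V − Δ·S = 0.0000.
(3,2): S=107.8560. Δ = (V_up−V_dn)/(S_up−S_dn) = (129.4272−0.0000)/(129.4272−75.4992) = 2.4000. V = [p*·129.4272 + (1−p*)·0.0000]/1.07 = 89.5104. B = V − Δ·S = -169.3440.
(3,3): S=184.8960. Δ = (V_up−V_dn)/(S_up−S_dn) = (221.8752−129.4272)/(221.8752−129.4272) = 1.0000. V = [p*·221.8752 + (1−p*)·129.4272]/1.07 = 184.8960. B = V − Δ·S = 0.0000.
(2,0): S=52.4300. Δ = (V_up−V_dn)/(S_up−S_dn) = (0.0000−0.0000)/(62.9160−36.7010) = 0.0000. V = [p*·0.0000 + (1−p*)·0.0000]/1.07 = 0.0000. B = V − Δ·S = 0.0000.
(2,1): S=89.8800. Δ = (V_up−V_dn)/(S_up−S_dn) = (89.5104−0.0000)/(107.8560−62.9160) = 1.9918. V = [p*·89.5104 + (1−p*)·0.0000]/1.07 = 61.9044. B = V − Δ·S = -117.1164.
(2,2): S=154.0800. Δ = (V_up−V_dn)/(S_up−S_dn) = (184.8960−89.5104)/(184.8960−107.8560) = 1.2381. V = [p*·184.8960 + (1−p*)·89.5104]/1.07 = 149.6222. B = V − Δ·S = -41.1490.
(1,0): S=74.9000. Δ = (V_up−V_dn)/(S_up−S_dn) = (61.9044−0.0000)/(89.8800−52.4300) = 1.6530. V = [p*·61.9044 + (1−p*)·0.0000]/1.07 = 42.8124. B = V − Δ·S = -80.9964.
(1,1): S=128.4000. Δ = (V_up−V_dn)/(S_up−S_dn) = (149.6222−61.9044)/(154.0800−89.8800) = 1.3663. V = [p*·149.6222 + (1−p*)·61.9044]/1.07 = 118.5192. B = V − Δ·S = -56.9164.
(0,0): S=107.0000. Δ = (V_up−V_dn)/(S_up−S_dn) = (118.5192−42.8124)/(128.4000−74.9000) = 1.4151. V = [p*·118.5192 + (1−p*)·42.8124]/1.07 = 92.3696. B = V − Δ·S = -59.0441.
Root portfolio cost Δ·107+B reproduces V0=92.3696.

(0,0): Delta=1.4151 Bond=-59.0441
(1,0): Delta=1.6530 Bond=-80.9964
(1,1): Delta=1.3663 Bond=-56.9164
(2,0): Delta=0.0000 Bond=0.0000
(2,1): Delta=1.9918 Bond=-117.1164
(2,2): Delta=1.2381 Bond=-41.1490
(3,0): Delta=0.0000 Bond=0.0000
(3,1): Delta=0.0000 Bond=0.0000
(3,2): Delta=2.4000 Bond=-169.3440
(3,3): Delta=1.0000 Bond=0.0000
V0=92.3696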